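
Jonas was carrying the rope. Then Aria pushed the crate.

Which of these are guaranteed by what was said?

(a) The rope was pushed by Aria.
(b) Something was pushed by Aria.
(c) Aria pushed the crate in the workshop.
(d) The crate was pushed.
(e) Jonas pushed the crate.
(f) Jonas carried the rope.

(a) Not entailed — Aria pushed the crate, not the rope; the rope belongs to the carrying event.
(b) Entailed — the original entails any weakening of itself; this just generalizes the patient.
(c) Not entailed — 'in the workshop' adds information not in the original event.
(d) Entailed — the original entails any weakening of itself; this just generalizes the agent.
(e) Not entailed — the passage has Aria pushing the crate, not Jonas.
(f) Entailed — 'carry' is an activity; 'was carrying' entails that some carrying happened, so 'carried' holds.

(b), (d), (f)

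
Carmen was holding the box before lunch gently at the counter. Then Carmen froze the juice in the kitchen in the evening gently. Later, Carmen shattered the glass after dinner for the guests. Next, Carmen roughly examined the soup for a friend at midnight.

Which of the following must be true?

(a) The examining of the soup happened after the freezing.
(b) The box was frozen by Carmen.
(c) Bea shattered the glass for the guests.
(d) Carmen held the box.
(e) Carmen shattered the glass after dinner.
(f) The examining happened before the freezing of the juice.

(a) Entailed — the narrative places the freezing before the examining.
(b) Not entailed — Carmen froze the juice, not the box; the box belongs to the holding event.
(c) Not entailed — the passage has Carmen shattering the glass, not Bea.
(d) Entailed — 'hold' is an activity; 'was holding' entails that some holding happened, so 'held' holds.
(e) Entailed — this follows by dropping conjuncts from the shattering event's description.
(f) Not entailed — the narrative places the freezing before the examining, not after.

(a), (d), (e)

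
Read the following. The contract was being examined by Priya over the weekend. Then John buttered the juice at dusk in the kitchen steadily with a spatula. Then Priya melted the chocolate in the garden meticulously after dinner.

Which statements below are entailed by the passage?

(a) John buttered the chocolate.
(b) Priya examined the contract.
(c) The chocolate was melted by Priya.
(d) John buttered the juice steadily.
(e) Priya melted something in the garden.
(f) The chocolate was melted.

(a) Not entailed — John buttered the juice, not the chocolate; the chocolate belongs to the melting event.
(b) Entailed — 'examine' is an activity; 'was examining' entails that some examining happened, so 'examined' holds.
(c) Entailed — dropping 'meticulously', 'after dinner', 'in the garden' leaves a sub-description the original still satisfies.
(d) Entailed — the original entails any weakening of itself; this just drops 'with a spatula', 'at dusk', 'in the kitchen'.
(e) Entailed — every conjunct here is already in the original melting event.
(f) Entailed — dropping 'meticulously', 'after dinner', 'in the garden' and generalizing the agent leaves a sub-description the original still satisfies.

(b), (c), (d), (e), (f)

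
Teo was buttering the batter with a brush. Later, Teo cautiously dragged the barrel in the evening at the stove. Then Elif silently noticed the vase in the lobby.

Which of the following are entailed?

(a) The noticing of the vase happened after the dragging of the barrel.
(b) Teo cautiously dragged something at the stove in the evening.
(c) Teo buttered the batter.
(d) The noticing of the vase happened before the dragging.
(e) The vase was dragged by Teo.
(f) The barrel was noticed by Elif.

(a), (b)

(a) Entailed — the narrative places the dragging before the noticing.
(b) Entailed — the original entails any weakening of itself; this just generalizes the patient.
(c) Not entailed — 'was buttering' is progressive on an accomplishment; it does not entail the completed 'buttered'.
(d) Not entailed — the narrative places the dragging before the noticing, not after.
(e) Not entailed — Teo dragged the barrel, not the vase; the vase belongs to the noticing event.
(f) Not entailed — Elif noticed the vase, not the barrel; the barrel belongs to the dragging event.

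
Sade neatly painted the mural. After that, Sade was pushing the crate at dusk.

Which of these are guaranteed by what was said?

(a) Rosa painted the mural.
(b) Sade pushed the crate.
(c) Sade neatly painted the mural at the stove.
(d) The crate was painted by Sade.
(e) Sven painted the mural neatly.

(b)

(a) Not entailed — the passage has Sade painting the mural, not Rosa.
(b) Entailed — 'push' is an activity; 'was pushing' entails that some pushing happened, so 'pushed' holds.
(c) Not entailed — 'at the stove' adds information not in the original event.
(d) Not entailed — Sade painted the mural, not the crate; the crate belongs to the pushing event.
(e) Not entailed — the passage has Sade painting the mural, not Sven.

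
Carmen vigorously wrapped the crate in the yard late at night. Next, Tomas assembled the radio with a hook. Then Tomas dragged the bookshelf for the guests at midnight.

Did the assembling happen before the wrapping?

no

The narrative orders the wrapping before the assembling.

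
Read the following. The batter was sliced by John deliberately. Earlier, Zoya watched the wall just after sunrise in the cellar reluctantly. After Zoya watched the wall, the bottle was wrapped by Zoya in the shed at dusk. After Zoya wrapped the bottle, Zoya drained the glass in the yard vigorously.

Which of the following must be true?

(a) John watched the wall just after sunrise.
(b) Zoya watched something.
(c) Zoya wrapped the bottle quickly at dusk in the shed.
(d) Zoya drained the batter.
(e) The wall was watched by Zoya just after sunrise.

(b), (e)

(a) Not entailed — the passage has Zoya watching the wall, not John.
(b) Entailed — dropping 'in the cellar', 'reluctantly', 'just after sunrise' and generalizing the patient leaves a sub-description the original still satisfies.
(c) Not entailed — 'quickly' adds information not in the original event.
(d) Not entailed — Zoya drained the glass, not the batter; the batter belongs to the slicing event.
(e) Entailed — this follows by dropping conjuncts from the watching event's description.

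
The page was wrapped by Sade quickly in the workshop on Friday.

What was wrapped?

the page

'the page' marks the patient of the wrapping event.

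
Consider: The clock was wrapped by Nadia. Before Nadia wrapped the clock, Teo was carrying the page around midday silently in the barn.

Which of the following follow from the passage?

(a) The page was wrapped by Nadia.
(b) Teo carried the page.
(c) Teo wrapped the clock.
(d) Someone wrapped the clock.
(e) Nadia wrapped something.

(b), (d), (e)

(a) Not entailed — Nadia wrapped the clock, not the page; the page belongs to the carrying event.
(b) Entailed — 'carry' is an activity; 'was carrying' entails that some carrying happened, so 'carried' holds.
(c) Not entailed — the passage has Nadia wrapping the clock, not Teo.
(d) Entailed — every conjunct here is already in the original wrapping event.
(e) Entailed — the original entails any weakening of itself; this just generalizes the patient.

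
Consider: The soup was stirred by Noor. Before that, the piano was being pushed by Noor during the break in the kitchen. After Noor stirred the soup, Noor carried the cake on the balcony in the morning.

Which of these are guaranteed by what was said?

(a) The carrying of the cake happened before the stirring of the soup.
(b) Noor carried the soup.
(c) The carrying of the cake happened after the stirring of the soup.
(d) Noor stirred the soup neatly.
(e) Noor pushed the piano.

(c), (e)

(a) Not entailed — the narrative places the stirring before the carrying, not after.
(b) Not entailed — Noor carried the cake, not the soup; the soup belongs to the stirring event.
(c) Entailed — the narrative places the stirring before the carrying.
(d) Not entailed — 'neatly' adds information not in the original event.
(e) Entailed — 'push' is an activity; 'was pushing' entails that some pushing happened, so 'pushed' holds.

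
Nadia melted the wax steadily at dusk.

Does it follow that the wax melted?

yes

'Nadia melted the wax' is the causative; it entails the inchoative 'the wax melted'.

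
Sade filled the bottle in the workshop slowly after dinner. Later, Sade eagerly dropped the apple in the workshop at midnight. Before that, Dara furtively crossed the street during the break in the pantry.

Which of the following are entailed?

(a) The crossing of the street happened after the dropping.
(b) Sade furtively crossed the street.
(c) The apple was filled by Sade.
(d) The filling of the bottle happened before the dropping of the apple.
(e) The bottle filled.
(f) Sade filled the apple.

(a) Not entailed — the narrative places the crossing before the dropping, not after.
(b) Not entailed — the passage has Dara crossing the street, not Sade.
(c) Not entailed — Sade filled the bottle, not the apple; the apple belongs to the dropping event.
(d) Entailed — the narrative places the filling before the dropping.
(e) Entailed — 'Sade filled the bottle' is causative; it entails the inchoative 'the bottle filled'.
(f) Not entailed — Sade filled the bottle, not the apple; the apple belongs to the dropping event.

(d), (e)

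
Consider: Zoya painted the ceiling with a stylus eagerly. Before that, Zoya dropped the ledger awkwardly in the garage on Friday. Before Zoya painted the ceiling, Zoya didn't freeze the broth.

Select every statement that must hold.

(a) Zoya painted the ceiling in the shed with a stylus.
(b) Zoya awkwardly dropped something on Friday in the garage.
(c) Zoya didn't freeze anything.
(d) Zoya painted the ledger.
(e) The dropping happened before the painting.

(a) Not entailed — 'in the shed' adds information not in the original event.
(b) Entailed — this follows by dropping conjuncts from the dropping event's description.
(c) Not entailed — the original only denies this specific event; Zoya may have frozen something else.
(d) Not entailed — Zoya painted the ceiling, not the ledger; the ledger belongs to the dropping event.
(e) Entailed — the narrative places the dropping before the painting.

(b), (e)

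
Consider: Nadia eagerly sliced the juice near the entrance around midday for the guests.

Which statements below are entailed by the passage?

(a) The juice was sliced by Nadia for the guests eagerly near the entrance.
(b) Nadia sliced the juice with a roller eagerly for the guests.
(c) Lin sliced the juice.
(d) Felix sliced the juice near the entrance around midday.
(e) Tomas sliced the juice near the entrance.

(a) Entailed — dropping 'around midday' leaves a sub-description the original still satisfies.
(b) Not entailed — 'with a roller' adds information not in the original event.
(c) Not entailed — the passage has Nadia slicing the juice, not Lin.
(d) Not entailed — the passage has Nadia slicing the juice, not Felix.
(e) Not entailed — the passage has Nadia slicing the juice, not Tomas.

(a)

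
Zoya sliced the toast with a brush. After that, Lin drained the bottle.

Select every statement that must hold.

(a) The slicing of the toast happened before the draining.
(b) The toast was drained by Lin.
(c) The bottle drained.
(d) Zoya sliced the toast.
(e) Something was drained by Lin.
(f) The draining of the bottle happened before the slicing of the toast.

(a) Entailed — the narrative places the slicing before the draining.
(b) Not entailed — Lin drained the bottle, not the toast; the toast belongs to the slicing event.
(c) Entailed — 'Lin drained the bottle' is causative; it entails the inchoative 'the bottle drained'.
(d) Entailed — this follows by dropping conjuncts from the slicing event's description.
(e) Entailed — every conjunct here is already in the original draining event.
(f) Not entailed — the narrative places the slicing before the draining, not after.

(a), (c), (d), (e)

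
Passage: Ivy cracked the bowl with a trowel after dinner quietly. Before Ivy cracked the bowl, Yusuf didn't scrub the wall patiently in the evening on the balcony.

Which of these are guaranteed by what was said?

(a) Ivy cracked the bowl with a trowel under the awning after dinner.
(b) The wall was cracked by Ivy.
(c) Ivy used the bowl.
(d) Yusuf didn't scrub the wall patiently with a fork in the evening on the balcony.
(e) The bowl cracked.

(d), (e)

(a) Not entailed — 'under the awning' adds information not in the original event.
(b) Not entailed — Ivy cracked the bowl, not the wall; the wall belongs to the scrubbing event.
(c) Not entailed — the bowl is the patient, not an instrument — Ivy used a trowel.
(d) Entailed — under negation, adding a further restriction is entailed: if no such scrubbing event occurred, none occurred with a fork either.
(e) Entailed — 'Ivy cracked the bowl' is causative; it entails the inchoative 'the bowl cracked'.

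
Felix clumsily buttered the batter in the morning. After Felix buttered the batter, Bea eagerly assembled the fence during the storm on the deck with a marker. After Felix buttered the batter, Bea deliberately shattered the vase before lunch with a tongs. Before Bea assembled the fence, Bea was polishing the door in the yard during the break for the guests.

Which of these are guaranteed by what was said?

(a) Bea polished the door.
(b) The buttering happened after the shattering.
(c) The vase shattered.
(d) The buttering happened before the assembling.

(a) Entailed — 'polish' is an activity; 'was polishing' entails that some polishing happened, so 'polished' holds.
(b) Not entailed — the narrative places the buttering before the shattering, not after.
(c) Entailed — 'Bea shattered the vase' is causative; it entails the inchoative 'the vase shattered'.
(d) Entailed — the narrative places the buttering before the assembling.

(a), (c), (d)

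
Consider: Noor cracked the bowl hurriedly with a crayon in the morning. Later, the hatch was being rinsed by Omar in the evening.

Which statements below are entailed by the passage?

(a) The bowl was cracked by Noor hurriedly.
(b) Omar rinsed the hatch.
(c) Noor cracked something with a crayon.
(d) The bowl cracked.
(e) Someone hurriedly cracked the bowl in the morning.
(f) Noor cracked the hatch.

(a), (b), (c), (d), (e)

(a) Entailed — this follows by dropping conjuncts from the cracking event's description.
(b) Entailed — 'rinse' is an activity; 'was rinsing' entails that some rinsing happened, so 'rinsed' holds.
(c) Entailed — every conjunct here is already in the original cracking event.
(d) Entailed — 'Noor cracked the bowl' is causative; it entails the inchoative 'the bowl cracked'.
(e) Entailed — the original entails any weakening of itself; this just drops 'with a crayon' and generalizes the agent.
(f) Not entailed — Noor cracked the bowl, not the hatch; the hatch belongs to the rinsing event.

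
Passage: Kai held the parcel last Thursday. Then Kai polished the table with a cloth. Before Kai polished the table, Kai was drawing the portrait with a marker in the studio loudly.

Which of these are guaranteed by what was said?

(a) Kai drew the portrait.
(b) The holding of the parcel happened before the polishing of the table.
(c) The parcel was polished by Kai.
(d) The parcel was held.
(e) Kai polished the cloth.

(b), (d)

(a) Not entailed — 'was drawing' is progressive on an accomplishment; it does not entail the completed 'drew'.
(b) Entailed — the narrative places the holding before the polishing.
(c) Not entailed — Kai polished the table, not the parcel; the parcel belongs to the holding event.
(d) Entailed — every conjunct here is already in the original holding event.
(e) Not entailed — the cloth is the instrument, not what was polished.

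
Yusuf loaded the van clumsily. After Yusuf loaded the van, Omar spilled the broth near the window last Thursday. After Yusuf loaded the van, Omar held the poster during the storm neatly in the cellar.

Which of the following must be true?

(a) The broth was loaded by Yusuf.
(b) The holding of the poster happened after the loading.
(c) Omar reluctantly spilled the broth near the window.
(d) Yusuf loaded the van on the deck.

(b)

(a) Not entailed — Yusuf loaded the van, not the broth; the broth belongs to the spilling event.
(b) Entailed — the narrative places the loading before the holding.
(c) Not entailed — 'reluctantly' adds information not in the original event.
(d) Not entailed — 'on the deck' adds information not in the original event.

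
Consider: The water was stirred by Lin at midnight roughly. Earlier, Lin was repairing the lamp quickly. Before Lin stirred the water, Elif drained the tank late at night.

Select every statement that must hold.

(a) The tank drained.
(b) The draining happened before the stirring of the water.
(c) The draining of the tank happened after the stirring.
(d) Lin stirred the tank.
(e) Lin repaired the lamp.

(a) Entailed — 'Elif drained the tank' is causative; it entails the inchoative 'the tank drained'.
(b) Entailed — the narrative places the draining before the stirring.
(c) Not entailed — the narrative places the draining before the stirring, not after.
(d) Not entailed — Lin stirred the water, not the tank; the tank belongs to the draining event.
(e) Not entailed — 'was repairing' is progressive on an accomplishment; it does not entail the completed 'repaired'.

(a), (b)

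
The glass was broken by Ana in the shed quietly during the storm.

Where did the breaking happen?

in the shed

'in the shed' marks the location of the breaking event.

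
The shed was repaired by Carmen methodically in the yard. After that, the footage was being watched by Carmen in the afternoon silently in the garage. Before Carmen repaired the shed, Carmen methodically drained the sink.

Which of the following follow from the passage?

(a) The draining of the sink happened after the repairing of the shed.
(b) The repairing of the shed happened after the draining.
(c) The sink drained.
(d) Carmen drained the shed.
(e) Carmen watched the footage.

(a) Not entailed — the narrative places the draining before the repairing, not after.
(b) Entailed — the narrative places the draining before the repairing.
(c) Entailed — 'Carmen drained the sink' is causative; it entails the inchoative 'the sink drained'.
(d) Not entailed — Carmen drained the sink, not the shed; the shed belongs to the repairing event.
(e) Entailed — 'watch' is an activity; 'was watching' entails that some watching happened, so 'watched' holds.

(b), (c), (e)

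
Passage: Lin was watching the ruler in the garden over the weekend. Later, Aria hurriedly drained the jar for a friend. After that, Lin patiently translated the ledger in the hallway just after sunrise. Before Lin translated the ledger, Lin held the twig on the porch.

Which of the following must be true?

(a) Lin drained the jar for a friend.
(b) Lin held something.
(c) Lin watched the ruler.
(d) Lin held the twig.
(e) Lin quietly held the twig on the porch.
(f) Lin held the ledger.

(a) Not entailed — the passage has Aria draining the jar, not Lin.
(b) Entailed — the original entails any weakening of itself; this just drops 'on the porch' and generalizes the patient.
(c) Entailed — 'watch' is an activity; 'was watching' entails that some watching happened, so 'watched' holds.
(d) Entailed — the original entails any weakening of itself; this just drops 'on the porch'.
(e) Not entailed — 'quietly' adds information not in the original event.
(f) Not entailed — Lin held the twig, not the ledger; the ledger belongs to the translating event.

(b), (c), (d)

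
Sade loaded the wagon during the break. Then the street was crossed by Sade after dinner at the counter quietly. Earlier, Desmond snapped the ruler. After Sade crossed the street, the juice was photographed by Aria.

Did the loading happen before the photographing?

yes

The narrative orders the loading before the photographing.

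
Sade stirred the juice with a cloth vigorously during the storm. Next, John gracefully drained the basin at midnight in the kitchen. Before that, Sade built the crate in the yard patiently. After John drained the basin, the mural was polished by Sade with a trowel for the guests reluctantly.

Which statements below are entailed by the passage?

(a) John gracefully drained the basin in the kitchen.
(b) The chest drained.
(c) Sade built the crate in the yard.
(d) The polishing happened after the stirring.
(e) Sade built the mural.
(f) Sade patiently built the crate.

(a) Entailed — this follows by dropping conjuncts from the draining event's description.
(b) Not entailed — the basin is what drained, not the chest.
(c) Entailed — the original entails any weakening of itself; this just drops 'patiently'.
(d) Entailed — the narrative places the stirring before the polishing.
(e) Not entailed — Sade built the crate, not the mural; the mural belongs to the polishing event.
(f) Entailed — the original entails any weakening of itself; this just drops 'in the yard'.

(a), (c), (d), (f)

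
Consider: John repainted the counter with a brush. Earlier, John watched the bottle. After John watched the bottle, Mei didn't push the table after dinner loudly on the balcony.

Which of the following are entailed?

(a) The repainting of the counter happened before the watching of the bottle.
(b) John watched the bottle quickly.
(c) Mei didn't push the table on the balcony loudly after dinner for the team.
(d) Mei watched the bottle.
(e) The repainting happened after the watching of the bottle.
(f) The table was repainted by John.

(a) Not entailed — the narrative places the watching before the repainting, not after.
(b) Not entailed — 'quickly' adds information not in the original event.
(c) Entailed — under negation, adding a further restriction is entailed: if no such pushing event occurred, none occurred for the team either.
(d) Not entailed — the passage has John watching the bottle, not Mei.
(e) Entailed — the narrative places the watching before the repainting.
(f) Not entailed — John repainted the counter, not the table; the table belongs to the pushing event.

(c), (e)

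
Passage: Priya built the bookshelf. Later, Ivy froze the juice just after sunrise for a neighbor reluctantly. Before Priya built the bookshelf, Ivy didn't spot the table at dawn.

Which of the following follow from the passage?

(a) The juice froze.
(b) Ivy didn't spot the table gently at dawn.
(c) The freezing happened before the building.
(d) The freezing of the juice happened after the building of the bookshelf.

(a), (b), (d)

(a) Entailed — 'Ivy froze the juice' is causative; it entails the inchoative 'the juice froze'.
(b) Entailed — under negation, adding a further restriction is entailed: if no such spotting event occurred, none occurred gently either.
(c) Not entailed — the narrative places the building before the freezing, not after.
(d) Entailed — the narrative places the building before the freezing.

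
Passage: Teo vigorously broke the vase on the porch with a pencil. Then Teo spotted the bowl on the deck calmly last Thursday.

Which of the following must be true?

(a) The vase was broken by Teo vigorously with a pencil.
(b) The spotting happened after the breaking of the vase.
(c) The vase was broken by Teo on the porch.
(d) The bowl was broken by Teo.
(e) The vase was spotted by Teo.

(a), (b), (c)

(a) Entailed — the original entails any weakening of itself; this just drops 'on the porch'.
(b) Entailed — the narrative places the breaking before the spotting.
(c) Entailed — this follows by dropping conjuncts from the breaking event's description.
(d) Not entailed — Teo broke the vase, not the bowl; the bowl belongs to the spotting event.
(e) Not entailed — Teo spotted the bowl, not the vase; the vase belongs to the breaking event.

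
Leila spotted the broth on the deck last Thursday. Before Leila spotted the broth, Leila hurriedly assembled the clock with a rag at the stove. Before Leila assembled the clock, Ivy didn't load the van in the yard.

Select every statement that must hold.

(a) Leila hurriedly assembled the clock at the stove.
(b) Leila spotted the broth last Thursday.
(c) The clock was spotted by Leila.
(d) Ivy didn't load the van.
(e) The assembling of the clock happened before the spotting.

(a) Entailed — this follows by dropping conjuncts from the assembling event's description.
(b) Entailed — this follows by dropping conjuncts from the spotting event's description.
(c) Not entailed — Leila spotted the broth, not the clock; the clock belongs to the assembling event.
(d) Not entailed — dropping 'in the yard' under negation is not valid — the original leaves open that Ivy loaded the van some other way.
(e) Entailed — the narrative places the assembling before the spotting.

(a), (b), (e)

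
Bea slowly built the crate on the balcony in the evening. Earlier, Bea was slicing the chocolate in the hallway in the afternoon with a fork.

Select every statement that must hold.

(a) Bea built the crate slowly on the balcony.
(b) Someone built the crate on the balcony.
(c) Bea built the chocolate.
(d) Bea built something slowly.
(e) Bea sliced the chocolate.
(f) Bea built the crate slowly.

(a), (b), (d), (f)

(a) Entailed — dropping 'in the evening' leaves a sub-description the original still satisfies.
(b) Entailed — this follows by dropping conjuncts from the building event's description.
(c) Not entailed — Bea built the crate, not the chocolate; the chocolate belongs to the slicing event.
(d) Entailed — every conjunct here is already in the original building event.
(e) Not entailed — 'was slicing' is progressive on an accomplishment; it does not entail the completed 'sliced'.
(f) Entailed — the original entails any weakening of itself; this just drops 'in the evening', 'on the balcony'.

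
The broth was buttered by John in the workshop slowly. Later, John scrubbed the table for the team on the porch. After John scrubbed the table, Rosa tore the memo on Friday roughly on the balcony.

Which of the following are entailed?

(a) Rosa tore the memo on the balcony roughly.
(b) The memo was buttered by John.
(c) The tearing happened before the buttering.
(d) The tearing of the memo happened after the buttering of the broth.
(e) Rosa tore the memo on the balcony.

(a), (d), (e)

(a) Entailed — this follows by dropping conjuncts from the tearing event's description.
(b) Not entailed — John buttered the broth, not the memo; the memo belongs to the tearing event.
(c) Not entailed — the narrative places the buttering before the tearing, not after.
(d) Entailed — the narrative places the buttering before the tearing.
(e) Entailed — the original entails any weakening of itself; this just drops 'roughly', 'on Friday'.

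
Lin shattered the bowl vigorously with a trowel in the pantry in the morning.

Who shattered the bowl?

'Lin' marks the agent of the shattering event.

Lin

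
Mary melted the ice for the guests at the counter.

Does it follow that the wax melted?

Nothing is said about any wax; only the ice is affected.

no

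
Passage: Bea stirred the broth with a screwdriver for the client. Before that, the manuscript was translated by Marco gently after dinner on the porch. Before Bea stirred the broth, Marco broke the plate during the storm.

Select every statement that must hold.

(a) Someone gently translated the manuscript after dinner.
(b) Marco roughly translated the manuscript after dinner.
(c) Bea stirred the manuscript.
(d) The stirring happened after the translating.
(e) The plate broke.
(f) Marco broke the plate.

(a), (d), (e), (f)

(a) Entailed — the original entails any weakening of itself; this just drops 'on the porch' and generalizes the agent.
(b) Not entailed — 'roughly' adds a manner not in (and inconsistent with) the original.
(c) Not entailed — Bea stirred the broth, not the manuscript; the manuscript belongs to the translating event.
(d) Entailed — the narrative places the translating before the stirring.
(e) Entailed — 'Marco broke the plate' is causative; it entails the inchoative 'the plate broke'.
(f) Entailed — this follows by dropping conjuncts from the breaking event's description.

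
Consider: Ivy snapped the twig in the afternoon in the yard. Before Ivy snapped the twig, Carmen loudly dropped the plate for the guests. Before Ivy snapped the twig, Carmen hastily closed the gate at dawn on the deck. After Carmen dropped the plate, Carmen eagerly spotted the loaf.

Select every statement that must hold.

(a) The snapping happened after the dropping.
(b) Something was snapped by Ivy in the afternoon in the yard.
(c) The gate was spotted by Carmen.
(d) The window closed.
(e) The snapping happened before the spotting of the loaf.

(a) Entailed — the narrative places the dropping before the snapping.
(b) Entailed — the original entails any weakening of itself; this just generalizes the patient.
(c) Not entailed — Carmen spotted the loaf, not the gate; the gate belongs to the closing event.
(d) Not entailed — the gate is what closed, not the window.
(e) Not entailed — the narrative doesn't order the snapping relative to the spotting.

(a), (b)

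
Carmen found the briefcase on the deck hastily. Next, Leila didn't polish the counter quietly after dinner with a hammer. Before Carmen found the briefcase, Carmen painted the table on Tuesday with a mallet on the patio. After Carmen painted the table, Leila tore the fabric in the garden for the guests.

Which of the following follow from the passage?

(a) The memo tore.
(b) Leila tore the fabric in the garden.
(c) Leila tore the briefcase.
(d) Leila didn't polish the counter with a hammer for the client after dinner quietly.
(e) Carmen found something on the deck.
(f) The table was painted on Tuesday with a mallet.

(a) Not entailed — the fabric is what tore, not the memo.
(b) Entailed — every conjunct here is already in the original tearing event.
(c) Not entailed — Leila tore the fabric, not the briefcase; the briefcase belongs to the finding event.
(d) Entailed — under negation, adding a further restriction is entailed: if no such polishing event occurred, none occurred for the client either.
(e) Entailed — the original entails any weakening of itself; this just drops 'hastily' and generalizes the patient.
(f) Entailed — every conjunct here is already in the original painting event.

(b), (d), (e), (f)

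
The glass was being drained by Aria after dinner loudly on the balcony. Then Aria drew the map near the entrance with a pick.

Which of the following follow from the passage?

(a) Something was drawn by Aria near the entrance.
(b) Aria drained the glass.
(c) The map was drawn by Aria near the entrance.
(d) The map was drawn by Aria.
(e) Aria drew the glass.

(a) Entailed — dropping 'with a pick' and generalizing the patient leaves a sub-description the original still satisfies.
(b) Not entailed — 'was draining' is progressive on an accomplishment; it does not entail the completed 'drained'.
(c) Entailed — this follows by dropping conjuncts from the drawing event's description.
(d) Entailed — this follows by dropping conjuncts from the drawing event's description.
(e) Not entailed — Aria drew the map, not the glass; the glass belongs to the draining event.

(a), (c), (d)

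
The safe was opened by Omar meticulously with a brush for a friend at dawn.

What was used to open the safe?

a brush

'with a brush' marks the instrument of the opening event.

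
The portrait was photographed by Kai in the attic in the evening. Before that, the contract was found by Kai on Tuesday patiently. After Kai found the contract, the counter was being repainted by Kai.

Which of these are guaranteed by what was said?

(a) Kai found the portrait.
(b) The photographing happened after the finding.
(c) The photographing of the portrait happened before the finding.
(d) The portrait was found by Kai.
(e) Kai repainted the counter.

(b)

(a) Not entailed — Kai found the contract, not the portrait; the portrait belongs to the photographing event.
(b) Entailed — the narrative places the finding before the photographing.
(c) Not entailed — the narrative places the finding before the photographing, not after.
(d) Not entailed — Kai found the contract, not the portrait; the portrait belongs to the photographing event.
(e) Not entailed — 'was repainting' is progressive on an accomplishment; it does not entail the completed 'repainted'.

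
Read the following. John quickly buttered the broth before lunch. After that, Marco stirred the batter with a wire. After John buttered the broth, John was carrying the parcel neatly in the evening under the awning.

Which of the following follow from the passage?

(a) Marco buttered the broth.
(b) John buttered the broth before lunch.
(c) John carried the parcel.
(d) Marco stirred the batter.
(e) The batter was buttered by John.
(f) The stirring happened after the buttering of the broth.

(b), (c), (d), (f)

(a) Not entailed — the passage has John buttering the broth, not Marco.
(b) Entailed — the original entails any weakening of itself; this just drops 'quickly'.
(c) Entailed — 'carry' is an activity; 'was carrying' entails that some carrying happened, so 'carried' holds.
(d) Entailed — every conjunct here is already in the original stirring event.
(e) Not entailed — John buttered the broth, not the batter; the batter belongs to the stirring event.
(f) Entailed — the narrative places the buttering before the stirring.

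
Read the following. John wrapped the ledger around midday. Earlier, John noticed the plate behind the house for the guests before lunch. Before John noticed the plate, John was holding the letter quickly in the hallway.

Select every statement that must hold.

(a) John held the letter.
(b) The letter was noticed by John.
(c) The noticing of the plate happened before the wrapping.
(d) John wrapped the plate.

(a) Entailed — 'hold' is an activity; 'was holding' entails that some holding happened, so 'held' holds.
(b) Not entailed — John noticed the plate, not the letter; the letter belongs to the holding event.
(c) Entailed — the narrative places the noticing before the wrapping.
(d) Not entailed — John wrapped the ledger, not the plate; the plate belongs to the noticing event.

(a), (c)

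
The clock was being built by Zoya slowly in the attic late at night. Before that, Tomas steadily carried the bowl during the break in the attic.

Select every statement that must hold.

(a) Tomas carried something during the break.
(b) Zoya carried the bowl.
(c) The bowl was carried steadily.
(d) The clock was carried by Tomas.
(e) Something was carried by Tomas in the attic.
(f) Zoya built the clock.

(a) Entailed — every conjunct here is already in the original carrying event.
(b) Not entailed — the passage has Tomas carrying the bowl, not Zoya.
(c) Entailed — this follows by dropping conjuncts from the carrying event's description.
(d) Not entailed — Tomas carried the bowl, not the clock; the clock belongs to the building event.
(e) Entailed — this follows by dropping conjuncts from the carrying event's description.
(f) Not entailed — 'was building' is progressive on an accomplishment; it does not entail the completed 'built'.

(a), (c), (e)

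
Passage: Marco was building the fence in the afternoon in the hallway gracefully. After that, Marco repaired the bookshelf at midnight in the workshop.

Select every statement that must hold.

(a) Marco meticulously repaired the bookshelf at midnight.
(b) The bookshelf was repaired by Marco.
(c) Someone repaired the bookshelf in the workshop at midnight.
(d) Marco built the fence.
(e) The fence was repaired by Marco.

(b), (c)

(a) Not entailed — 'meticulously' adds information not in the original event.
(b) Entailed — the original entails any weakening of itself; this just drops 'at midnight', 'in the workshop'.
(c) Entailed — every conjunct here is already in the original repairing event.
(d) Not entailed — 'was building' is progressive on an accomplishment; it does not entail the completed 'built'.
(e) Not entailed — Marco repaired the bookshelf, not the fence; the fence belongs to the building event.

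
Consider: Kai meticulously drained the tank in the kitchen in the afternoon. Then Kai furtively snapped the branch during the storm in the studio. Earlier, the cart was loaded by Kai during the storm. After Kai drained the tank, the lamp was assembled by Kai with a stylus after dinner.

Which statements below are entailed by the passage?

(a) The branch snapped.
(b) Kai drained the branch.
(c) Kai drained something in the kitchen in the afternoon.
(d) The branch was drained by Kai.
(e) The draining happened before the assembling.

(a) Entailed — 'Kai snapped the branch' is causative; it entails the inchoative 'the branch snapped'.
(b) Not entailed — Kai drained the tank, not the branch; the branch belongs to the snapping event.
(c) Entailed — every conjunct here is already in the original draining event.
(d) Not entailed — Kai drained the tank, not the branch; the branch belongs to the snapping event.
(e) Entailed — the narrative places the draining before the assembling.

(a), (c), (e)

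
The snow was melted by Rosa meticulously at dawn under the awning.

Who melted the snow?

Rosa

'Rosa' marks the agent of the melting event.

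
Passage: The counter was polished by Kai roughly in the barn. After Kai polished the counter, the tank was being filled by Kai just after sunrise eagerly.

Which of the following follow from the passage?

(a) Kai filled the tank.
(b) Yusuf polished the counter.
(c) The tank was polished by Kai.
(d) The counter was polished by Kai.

(a) Not entailed — 'was filling' is progressive on an accomplishment; it does not entail the completed 'filled'.
(b) Not entailed — the passage has Kai polishing the counter, not Yusuf.
(c) Not entailed — Kai polished the counter, not the tank; the tank belongs to the filling event.
(d) Entailed — the original entails any weakening of itself; this just drops 'in the barn', 'roughly'.

(d)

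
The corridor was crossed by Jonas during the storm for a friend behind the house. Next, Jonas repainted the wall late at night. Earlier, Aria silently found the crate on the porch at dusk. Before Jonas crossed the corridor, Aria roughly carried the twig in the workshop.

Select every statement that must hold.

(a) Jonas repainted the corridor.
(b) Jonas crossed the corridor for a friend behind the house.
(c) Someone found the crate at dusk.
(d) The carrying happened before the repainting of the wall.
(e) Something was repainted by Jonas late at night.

(a) Not entailed — Jonas repainted the wall, not the corridor; the corridor belongs to the crossing event.
(b) Entailed — the original entails any weakening of itself; this just drops 'during the storm'.
(c) Entailed — every conjunct here is already in the original finding event.
(d) Entailed — the narrative places the carrying before the repainting.
(e) Entailed — the original entails any weakening of itself; this just generalizes the patient.

(b), (c), (d), (e)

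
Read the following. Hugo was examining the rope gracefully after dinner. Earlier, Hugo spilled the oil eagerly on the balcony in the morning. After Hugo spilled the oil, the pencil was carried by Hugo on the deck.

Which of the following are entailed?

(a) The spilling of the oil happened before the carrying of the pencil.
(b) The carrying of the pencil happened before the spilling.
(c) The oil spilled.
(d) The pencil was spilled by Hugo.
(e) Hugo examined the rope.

(a), (c), (e)

(a) Entailed — the narrative places the spilling before the carrying.
(b) Not entailed — the narrative places the spilling before the carrying, not after.
(c) Entailed — 'Hugo spilled the oil' is causative; it entails the inchoative 'the oil spilled'.
(d) Not entailed — Hugo spilled the oil, not the pencil; the pencil belongs to the carrying event.
(e) Entailed — 'examine' is an activity; 'was examining' entails that some examining happened, so 'examined' holds.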